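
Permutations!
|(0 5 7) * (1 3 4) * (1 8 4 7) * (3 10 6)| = 14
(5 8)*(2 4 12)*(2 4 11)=[0, 1, 11, 3, 12, 8, 6, 7, 5, 9, 10, 2, 4]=(2 11)(4 12)(5 8)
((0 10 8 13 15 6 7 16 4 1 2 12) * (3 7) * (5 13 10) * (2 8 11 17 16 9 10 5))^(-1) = (0 12 2)(1 4 16 17 11 10 9 7 3 6 15 13 5 8)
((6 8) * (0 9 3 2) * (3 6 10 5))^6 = ((0 9 6 8 10 5 3 2))^6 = (0 3 10 6)(2 5 8 9)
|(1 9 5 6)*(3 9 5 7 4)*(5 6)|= 4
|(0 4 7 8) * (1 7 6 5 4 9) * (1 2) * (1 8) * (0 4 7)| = |(0 9 2 8 4 6 5 7 1)| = 9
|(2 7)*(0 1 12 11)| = |(0 1 12 11)(2 7)| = 4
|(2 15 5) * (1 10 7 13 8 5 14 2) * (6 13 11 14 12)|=12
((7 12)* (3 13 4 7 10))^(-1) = ((3 13 4 7 12 10))^(-1) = (3 10 12 7 4 13)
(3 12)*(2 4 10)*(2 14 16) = (2 4 10 14 16)(3 12) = [0, 1, 4, 12, 10, 5, 6, 7, 8, 9, 14, 11, 3, 13, 16, 15, 2]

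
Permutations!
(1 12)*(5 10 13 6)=(1 12)(5 10 13 6)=[0, 12, 2, 3, 4, 10, 5, 7, 8, 9, 13, 11, 1, 6]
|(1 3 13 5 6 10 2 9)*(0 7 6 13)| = 8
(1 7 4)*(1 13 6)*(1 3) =(1 7 4 13 6 3) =[0, 7, 2, 1, 13, 5, 3, 4, 8, 9, 10, 11, 12, 6]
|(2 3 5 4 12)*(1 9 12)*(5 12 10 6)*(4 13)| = |(1 9 10 6 5 13 4)(2 3 12)| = 21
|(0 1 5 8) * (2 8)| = |(0 1 5 2 8)| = 5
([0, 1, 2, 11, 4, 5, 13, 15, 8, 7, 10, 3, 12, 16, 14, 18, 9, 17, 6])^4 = (6 7 13 15 16 18 9)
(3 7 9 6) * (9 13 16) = (3 7 13 16 9 6) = [0, 1, 2, 7, 4, 5, 3, 13, 8, 6, 10, 11, 12, 16, 14, 15, 9]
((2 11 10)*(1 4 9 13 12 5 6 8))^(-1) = (1 8 6 5 12 13 9 4)(2 10 11)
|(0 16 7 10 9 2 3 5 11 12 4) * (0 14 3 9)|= |(0 16 7 10)(2 9)(3 5 11 12 4 14)|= 12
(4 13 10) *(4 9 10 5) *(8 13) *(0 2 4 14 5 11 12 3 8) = [2, 1, 4, 8, 0, 14, 6, 7, 13, 10, 9, 12, 3, 11, 5] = (0 2 4)(3 8 13 11 12)(5 14)(9 10)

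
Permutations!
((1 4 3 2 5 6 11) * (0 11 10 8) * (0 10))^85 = ((0 11 1 4 3 2 5 6)(8 10))^85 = (0 2 1 6 3 11 5 4)(8 10)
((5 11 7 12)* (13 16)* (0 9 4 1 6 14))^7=((0 9 4 1 6 14)(5 11 7 12)(13 16))^7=(0 9 4 1 6 14)(5 12 7 11)(13 16)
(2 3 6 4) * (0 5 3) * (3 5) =(0 3 6 4 2) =[3, 1, 0, 6, 2, 5, 4]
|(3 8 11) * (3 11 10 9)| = |(11)(3 8 10 9)| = 4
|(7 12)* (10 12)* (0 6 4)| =|(0 6 4)(7 10 12)| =3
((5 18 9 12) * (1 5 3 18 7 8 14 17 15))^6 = (1 15 17 14 8 7 5)(3 9)(12 18)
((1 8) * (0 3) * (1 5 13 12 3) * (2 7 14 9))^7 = ((0 1 8 5 13 12 3)(2 7 14 9))^7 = (2 9 14 7)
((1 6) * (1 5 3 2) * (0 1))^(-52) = ((0 1 6 5 3 2))^(-52) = (0 6 3)(1 5 2)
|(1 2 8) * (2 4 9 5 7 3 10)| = 9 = |(1 4 9 5 7 3 10 2 8)|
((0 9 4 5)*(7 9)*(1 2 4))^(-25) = ((0 7 9 1 2 4 5))^(-25) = (0 1 5 9 4 7 2)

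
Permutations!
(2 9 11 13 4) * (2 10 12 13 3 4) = (2 9 11 3 4 10 12 13) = [0, 1, 9, 4, 10, 5, 6, 7, 8, 11, 12, 3, 13, 2]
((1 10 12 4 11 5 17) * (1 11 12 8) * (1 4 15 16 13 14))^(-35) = (1 10 8 4 12 15 16 13 14)(5 17 11)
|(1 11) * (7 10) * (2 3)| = |(1 11)(2 3)(7 10)| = 2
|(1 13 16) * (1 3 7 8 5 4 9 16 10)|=|(1 13 10)(3 7 8 5 4 9 16)|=21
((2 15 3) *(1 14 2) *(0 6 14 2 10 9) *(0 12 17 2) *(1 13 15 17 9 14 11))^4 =(17)(3 13 15)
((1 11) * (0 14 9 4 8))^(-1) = ((0 14 9 4 8)(1 11))^(-1) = (0 8 4 9 14)(1 11)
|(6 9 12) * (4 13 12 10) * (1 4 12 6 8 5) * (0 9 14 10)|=|(0 9)(1 4 13 6 14 10 12 8 5)|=18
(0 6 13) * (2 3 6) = [2, 1, 3, 6, 4, 5, 13, 7, 8, 9, 10, 11, 12, 0] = (0 2 3 6 13)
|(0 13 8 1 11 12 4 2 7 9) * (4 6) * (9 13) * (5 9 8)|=|(0 8 1 11 12 6 4 2 7 13 5 9)|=12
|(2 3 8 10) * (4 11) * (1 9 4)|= |(1 9 4 11)(2 3 8 10)|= 4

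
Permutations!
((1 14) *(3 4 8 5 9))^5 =((1 14)(3 4 8 5 9))^5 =(1 14)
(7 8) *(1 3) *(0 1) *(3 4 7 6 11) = (0 1 4 7 8 6 11 3) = [1, 4, 2, 0, 7, 5, 11, 8, 6, 9, 10, 3]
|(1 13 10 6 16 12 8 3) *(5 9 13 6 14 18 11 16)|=13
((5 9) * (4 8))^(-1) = ((4 8)(5 9))^(-1) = (4 8)(5 9)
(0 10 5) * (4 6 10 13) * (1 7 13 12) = (0 12 1 7 13 4 6 10 5) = [12, 7, 2, 3, 6, 0, 10, 13, 8, 9, 5, 11, 1, 4]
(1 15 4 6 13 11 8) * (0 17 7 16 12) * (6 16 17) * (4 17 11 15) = (0 6 13 15 17 7 11 8 1 4 16 12) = [6, 4, 2, 3, 16, 5, 13, 11, 1, 9, 10, 8, 0, 15, 14, 17, 12, 7]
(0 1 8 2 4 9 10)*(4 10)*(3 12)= (0 1 8 2 10)(3 12)(4 9)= [1, 8, 10, 12, 9, 5, 6, 7, 2, 4, 0, 11, 3]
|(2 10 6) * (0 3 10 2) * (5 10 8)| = 6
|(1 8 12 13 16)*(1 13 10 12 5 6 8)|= 6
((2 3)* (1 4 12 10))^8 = ((1 4 12 10)(2 3))^8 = (12)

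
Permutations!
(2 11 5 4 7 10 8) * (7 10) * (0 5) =(0 5 4 10 8 2 11) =[5, 1, 11, 3, 10, 4, 6, 7, 2, 9, 8, 0]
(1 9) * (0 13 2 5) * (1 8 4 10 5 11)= (0 13 2 11 1 9 8 4 10 5)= [13, 9, 11, 3, 10, 0, 6, 7, 4, 8, 5, 1, 12, 2]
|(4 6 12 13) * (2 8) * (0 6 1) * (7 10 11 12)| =18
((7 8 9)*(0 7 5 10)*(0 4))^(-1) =(0 4 10 5 9 8 7)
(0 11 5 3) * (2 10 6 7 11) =(0 2 10 6 7 11 5 3) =[2, 1, 10, 0, 4, 3, 7, 11, 8, 9, 6, 5]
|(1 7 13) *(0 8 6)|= |(0 8 6)(1 7 13)|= 3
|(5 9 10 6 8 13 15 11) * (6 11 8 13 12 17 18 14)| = |(5 9 10 11)(6 13 15 8 12 17 18 14)| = 8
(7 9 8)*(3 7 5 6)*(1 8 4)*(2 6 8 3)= [0, 3, 6, 7, 1, 8, 2, 9, 5, 4]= (1 3 7 9 4)(2 6)(5 8)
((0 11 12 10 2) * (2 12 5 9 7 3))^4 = (12)(0 7 11 3 5 2 9)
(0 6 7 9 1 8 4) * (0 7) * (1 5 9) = (0 6)(1 8 4 7)(5 9) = [6, 8, 2, 3, 7, 9, 0, 1, 4, 5]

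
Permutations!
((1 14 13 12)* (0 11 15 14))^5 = (0 12 14 11 1 13 15)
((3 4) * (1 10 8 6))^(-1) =((1 10 8 6)(3 4))^(-1) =(1 6 8 10)(3 4)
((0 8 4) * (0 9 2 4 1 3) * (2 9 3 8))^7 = ((9)(0 2 4 3)(1 8))^7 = (9)(0 3 4 2)(1 8)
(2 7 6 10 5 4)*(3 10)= (2 7 6 3 10 5 4)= [0, 1, 7, 10, 2, 4, 3, 6, 8, 9, 5]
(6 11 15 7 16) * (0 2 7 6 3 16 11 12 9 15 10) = (0 2 7 11 10)(3 16)(6 12 9 15) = [2, 1, 7, 16, 4, 5, 12, 11, 8, 15, 0, 10, 9, 13, 14, 6, 3]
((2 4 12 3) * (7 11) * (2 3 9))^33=((2 4 12 9)(7 11))^33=(2 4 12 9)(7 11)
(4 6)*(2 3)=(2 3)(4 6)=[0, 1, 3, 2, 6, 5, 4]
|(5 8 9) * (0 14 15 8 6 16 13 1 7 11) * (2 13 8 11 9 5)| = |(0 14 15 11)(1 7 9 2 13)(5 6 16 8)| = 20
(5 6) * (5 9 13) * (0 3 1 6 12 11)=(0 3 1 6 9 13 5 12 11)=[3, 6, 2, 1, 4, 12, 9, 7, 8, 13, 10, 0, 11, 5]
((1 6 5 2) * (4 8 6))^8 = (1 8 5)(2 4 6)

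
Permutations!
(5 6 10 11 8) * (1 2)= [0, 2, 1, 3, 4, 6, 10, 7, 5, 9, 11, 8]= (1 2)(5 6 10 11 8)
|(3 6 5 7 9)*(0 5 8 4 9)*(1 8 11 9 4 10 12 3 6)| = |(0 5 7)(1 8 10 12 3)(6 11 9)| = 15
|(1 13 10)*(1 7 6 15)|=|(1 13 10 7 6 15)|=6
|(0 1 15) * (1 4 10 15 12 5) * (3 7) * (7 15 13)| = |(0 4 10 13 7 3 15)(1 12 5)| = 21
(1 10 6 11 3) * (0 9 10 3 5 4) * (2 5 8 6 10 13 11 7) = (0 9 13 11 8 6 7 2 5 4)(1 3) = [9, 3, 5, 1, 0, 4, 7, 2, 6, 13, 10, 8, 12, 11]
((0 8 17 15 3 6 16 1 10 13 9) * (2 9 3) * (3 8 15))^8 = ((0 15 2 9)(1 10 13 8 17 3 6 16))^8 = (17)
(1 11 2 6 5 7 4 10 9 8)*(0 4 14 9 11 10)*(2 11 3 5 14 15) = (0 4)(1 10 3 5 7 15 2 6 14 9 8) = [4, 10, 6, 5, 0, 7, 14, 15, 1, 8, 3, 11, 12, 13, 9, 2]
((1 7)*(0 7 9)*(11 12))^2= (12)(0 1)(7 9)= ((0 7 1 9)(11 12))^2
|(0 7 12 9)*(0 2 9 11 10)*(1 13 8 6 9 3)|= 35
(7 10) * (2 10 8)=[0, 1, 10, 3, 4, 5, 6, 8, 2, 9, 7]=(2 10 7 8)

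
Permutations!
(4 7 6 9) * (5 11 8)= (4 7 6 9)(5 11 8)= [0, 1, 2, 3, 7, 11, 9, 6, 5, 4, 10, 8]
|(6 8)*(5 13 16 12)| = 4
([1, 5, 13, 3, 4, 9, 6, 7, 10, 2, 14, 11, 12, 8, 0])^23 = (0 13 1 8 5 10 9 14 2)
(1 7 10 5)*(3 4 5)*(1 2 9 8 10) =[0, 7, 9, 4, 5, 2, 6, 1, 10, 8, 3] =(1 7)(2 9 8 10 3 4 5)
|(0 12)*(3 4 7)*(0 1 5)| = 12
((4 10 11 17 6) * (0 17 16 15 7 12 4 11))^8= (0 4 7 16 6)(10 12 15 11 17)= ((0 17 6 11 16 15 7 12 4 10))^8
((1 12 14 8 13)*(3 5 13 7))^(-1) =(1 13 5 3 7 8 14 12)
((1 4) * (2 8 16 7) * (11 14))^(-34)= (2 16)(7 8)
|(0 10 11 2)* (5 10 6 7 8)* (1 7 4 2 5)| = |(0 6 4 2)(1 7 8)(5 10 11)| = 12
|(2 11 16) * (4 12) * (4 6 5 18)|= |(2 11 16)(4 12 6 5 18)|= 15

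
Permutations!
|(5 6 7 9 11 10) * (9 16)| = 7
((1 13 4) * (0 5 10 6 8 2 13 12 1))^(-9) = (0 4 13 2 8 6 10 5)(1 12)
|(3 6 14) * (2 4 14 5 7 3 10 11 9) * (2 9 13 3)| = |(2 4 14 10 11 13 3 6 5 7)| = 10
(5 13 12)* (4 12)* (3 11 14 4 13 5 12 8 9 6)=[0, 1, 2, 11, 8, 5, 3, 7, 9, 6, 10, 14, 12, 13, 4]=(3 11 14 4 8 9 6)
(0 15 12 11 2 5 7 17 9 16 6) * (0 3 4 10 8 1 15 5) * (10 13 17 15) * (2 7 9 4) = (0 5 9 16 6 3 2)(1 10 8)(4 13 17)(7 15 12 11) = [5, 10, 0, 2, 13, 9, 3, 15, 1, 16, 8, 7, 11, 17, 14, 12, 6, 4]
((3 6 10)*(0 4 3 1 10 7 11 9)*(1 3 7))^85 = (11)(1 10 3 6)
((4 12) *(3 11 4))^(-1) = (3 12 4 11)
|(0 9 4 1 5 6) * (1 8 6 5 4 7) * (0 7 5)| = |(0 9 5)(1 4 8 6 7)| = 15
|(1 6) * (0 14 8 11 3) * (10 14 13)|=|(0 13 10 14 8 11 3)(1 6)|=14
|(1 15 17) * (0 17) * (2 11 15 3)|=|(0 17 1 3 2 11 15)|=7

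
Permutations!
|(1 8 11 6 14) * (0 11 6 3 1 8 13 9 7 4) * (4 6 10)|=12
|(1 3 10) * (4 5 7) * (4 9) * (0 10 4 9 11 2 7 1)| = 12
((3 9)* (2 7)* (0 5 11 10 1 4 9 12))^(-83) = (0 3 4 10 5 12 9 1 11)(2 7)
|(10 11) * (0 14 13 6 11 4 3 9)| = 9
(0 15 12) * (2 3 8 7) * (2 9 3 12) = [15, 1, 12, 8, 4, 5, 6, 9, 7, 3, 10, 11, 0, 13, 14, 2] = (0 15 2 12)(3 8 7 9)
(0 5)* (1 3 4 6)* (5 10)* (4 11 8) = (0 10 5)(1 3 11 8 4 6) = [10, 3, 2, 11, 6, 0, 1, 7, 4, 9, 5, 8]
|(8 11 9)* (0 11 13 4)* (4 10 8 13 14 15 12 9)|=|(0 11 4)(8 14 15 12 9 13 10)|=21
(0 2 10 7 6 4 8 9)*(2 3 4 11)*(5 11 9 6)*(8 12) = (0 3 4 12 8 6 9)(2 10 7 5 11) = [3, 1, 10, 4, 12, 11, 9, 5, 6, 0, 7, 2, 8]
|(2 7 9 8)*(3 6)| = 4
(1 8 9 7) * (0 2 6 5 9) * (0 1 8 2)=[0, 2, 6, 3, 4, 9, 5, 8, 1, 7]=(1 2 6 5 9 7 8)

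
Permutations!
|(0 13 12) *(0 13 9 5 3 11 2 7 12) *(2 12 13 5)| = 20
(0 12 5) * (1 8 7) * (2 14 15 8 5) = (0 12 2 14 15 8 7 1 5) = [12, 5, 14, 3, 4, 0, 6, 1, 7, 9, 10, 11, 2, 13, 15, 8]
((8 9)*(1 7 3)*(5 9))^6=(9)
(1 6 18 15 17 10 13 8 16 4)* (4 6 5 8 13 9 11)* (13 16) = (1 5 8 13 16 6 18 15 17 10 9 11 4) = [0, 5, 2, 3, 1, 8, 18, 7, 13, 11, 9, 4, 12, 16, 14, 17, 6, 10, 15]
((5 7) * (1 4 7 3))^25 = ((1 4 7 5 3))^25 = (7)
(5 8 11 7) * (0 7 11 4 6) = (11)(0 7 5 8 4 6) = [7, 1, 2, 3, 6, 8, 0, 5, 4, 9, 10, 11]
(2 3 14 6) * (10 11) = [0, 1, 3, 14, 4, 5, 2, 7, 8, 9, 11, 10, 12, 13, 6] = (2 3 14 6)(10 11)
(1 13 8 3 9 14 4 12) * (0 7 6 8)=[7, 13, 2, 9, 12, 5, 8, 6, 3, 14, 10, 11, 1, 0, 4]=(0 7 6 8 3 9 14 4 12 1 13)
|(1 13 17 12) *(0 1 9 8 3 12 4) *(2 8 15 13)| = 11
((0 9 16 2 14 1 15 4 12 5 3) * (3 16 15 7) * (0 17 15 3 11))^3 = ((0 9 3 17 15 4 12 5 16 2 14 1 7 11))^3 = (0 17 12 2 7 9 15 5 14 11 3 4 16 1)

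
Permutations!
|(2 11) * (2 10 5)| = 4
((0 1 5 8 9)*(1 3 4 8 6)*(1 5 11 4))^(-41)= (0 3 1 11 4 8 9)(5 6)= ((0 3 1 11 4 8 9)(5 6))^(-41)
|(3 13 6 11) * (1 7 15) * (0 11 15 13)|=15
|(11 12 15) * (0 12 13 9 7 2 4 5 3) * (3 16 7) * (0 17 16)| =13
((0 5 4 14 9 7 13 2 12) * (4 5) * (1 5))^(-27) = ((0 4 14 9 7 13 2 12)(1 5))^(-27) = (0 13 14 12 7 4 2 9)(1 5)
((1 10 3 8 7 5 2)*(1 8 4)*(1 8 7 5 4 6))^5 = (1 10 3 6)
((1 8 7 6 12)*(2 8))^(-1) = (1 12 6 7 8 2)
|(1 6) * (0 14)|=|(0 14)(1 6)|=2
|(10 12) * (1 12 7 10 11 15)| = 4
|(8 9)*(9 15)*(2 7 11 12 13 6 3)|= 21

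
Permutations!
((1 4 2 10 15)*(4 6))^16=(1 10 4)(2 6 15)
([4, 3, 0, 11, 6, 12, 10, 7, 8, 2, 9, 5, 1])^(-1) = (0 2 9 10 6 4)(1 12 5 11 3)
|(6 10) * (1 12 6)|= 4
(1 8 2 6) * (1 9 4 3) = (1 8 2 6 9 4 3) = [0, 8, 6, 1, 3, 5, 9, 7, 2, 4]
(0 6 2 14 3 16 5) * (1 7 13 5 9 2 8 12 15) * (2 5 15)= [6, 7, 14, 16, 4, 0, 8, 13, 12, 5, 10, 11, 2, 15, 3, 1, 9]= (0 6 8 12 2 14 3 16 9 5)(1 7 13 15)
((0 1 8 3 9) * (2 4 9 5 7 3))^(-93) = ((0 1 8 2 4 9)(3 5 7))^(-93) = (0 2)(1 4)(8 9)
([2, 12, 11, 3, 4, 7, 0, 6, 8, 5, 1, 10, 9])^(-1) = [6, 10, 0, 3, 4, 9, 7, 5, 8, 12, 11, 2, 1]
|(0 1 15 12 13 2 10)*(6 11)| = |(0 1 15 12 13 2 10)(6 11)| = 14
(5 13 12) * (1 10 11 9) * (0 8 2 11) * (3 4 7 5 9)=(0 8 2 11 3 4 7 5 13 12 9 1 10)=[8, 10, 11, 4, 7, 13, 6, 5, 2, 1, 0, 3, 9, 12]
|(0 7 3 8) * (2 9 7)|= |(0 2 9 7 3 8)|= 6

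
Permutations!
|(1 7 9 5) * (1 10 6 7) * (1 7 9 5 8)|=|(1 7 5 10 6 9 8)|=7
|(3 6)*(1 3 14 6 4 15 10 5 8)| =14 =|(1 3 4 15 10 5 8)(6 14)|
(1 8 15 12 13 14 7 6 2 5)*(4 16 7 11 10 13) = [0, 8, 5, 3, 16, 1, 2, 6, 15, 9, 13, 10, 4, 14, 11, 12, 7] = (1 8 15 12 4 16 7 6 2 5)(10 13 14 11)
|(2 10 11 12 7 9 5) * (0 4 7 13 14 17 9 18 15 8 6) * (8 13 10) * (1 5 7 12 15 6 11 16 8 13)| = |(0 4 12 10 16 8 11 15 1 5 2 13 14 17 9 7 18 6)| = 18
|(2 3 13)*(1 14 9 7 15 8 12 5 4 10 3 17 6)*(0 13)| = 16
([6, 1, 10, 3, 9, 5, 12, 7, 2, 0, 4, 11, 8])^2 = [12, 1, 4, 3, 0, 5, 8, 7, 10, 6, 9, 11, 2]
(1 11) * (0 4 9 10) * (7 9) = (0 4 7 9 10)(1 11) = [4, 11, 2, 3, 7, 5, 6, 9, 8, 10, 0, 1]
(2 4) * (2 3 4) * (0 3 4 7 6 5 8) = [3, 1, 2, 7, 4, 8, 5, 6, 0] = (0 3 7 6 5 8)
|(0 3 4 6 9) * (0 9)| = 4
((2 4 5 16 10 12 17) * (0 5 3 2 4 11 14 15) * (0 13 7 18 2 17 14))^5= (0 14 2 10 7 5 15 11 12 18 16 13)(3 4 17)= ((0 5 16 10 12 14 15 13 7 18 2 11)(3 17 4))^5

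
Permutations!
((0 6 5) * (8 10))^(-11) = ((0 6 5)(8 10))^(-11) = (0 6 5)(8 10)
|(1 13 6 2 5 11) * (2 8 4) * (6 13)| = |(13)(1 6 8 4 2 5 11)| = 7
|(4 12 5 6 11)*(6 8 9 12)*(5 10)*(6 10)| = 8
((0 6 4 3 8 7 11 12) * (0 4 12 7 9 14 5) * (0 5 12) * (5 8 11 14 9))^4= (3 12 7)(4 14 11)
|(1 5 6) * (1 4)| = |(1 5 6 4)| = 4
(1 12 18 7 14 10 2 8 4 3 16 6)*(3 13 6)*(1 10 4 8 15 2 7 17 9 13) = (1 12 18 17 9 13 6 10 7 14 4)(2 15)(3 16) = [0, 12, 15, 16, 1, 5, 10, 14, 8, 13, 7, 11, 18, 6, 4, 2, 3, 9, 17]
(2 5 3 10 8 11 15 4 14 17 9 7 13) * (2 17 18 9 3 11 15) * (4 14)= (2 5 11)(3 10 8 15 14 18 9 7 13 17)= [0, 1, 5, 10, 4, 11, 6, 13, 15, 7, 8, 2, 12, 17, 18, 14, 16, 3, 9]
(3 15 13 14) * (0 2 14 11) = (0 2 14 3 15 13 11) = [2, 1, 14, 15, 4, 5, 6, 7, 8, 9, 10, 0, 12, 11, 3, 13]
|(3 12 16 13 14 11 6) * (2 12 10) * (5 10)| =10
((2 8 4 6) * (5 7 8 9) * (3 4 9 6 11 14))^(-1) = ((2 6)(3 4 11 14)(5 7 8 9))^(-1) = (2 6)(3 14 11 4)(5 9 8 7)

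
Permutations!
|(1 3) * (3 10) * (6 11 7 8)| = |(1 10 3)(6 11 7 8)| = 12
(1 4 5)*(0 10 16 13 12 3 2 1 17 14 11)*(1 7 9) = (0 10 16 13 12 3 2 7 9 1 4 5 17 14 11) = [10, 4, 7, 2, 5, 17, 6, 9, 8, 1, 16, 0, 3, 12, 11, 15, 13, 14]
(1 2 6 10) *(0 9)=[9, 2, 6, 3, 4, 5, 10, 7, 8, 0, 1]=(0 9)(1 2 6 10)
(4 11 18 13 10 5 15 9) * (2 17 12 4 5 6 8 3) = (2 17 12 4 11 18 13 10 6 8 3)(5 15 9) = [0, 1, 17, 2, 11, 15, 8, 7, 3, 5, 6, 18, 4, 10, 14, 9, 16, 12, 13]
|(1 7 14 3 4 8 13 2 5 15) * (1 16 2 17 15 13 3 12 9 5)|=33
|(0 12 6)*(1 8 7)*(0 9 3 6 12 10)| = |(12)(0 10)(1 8 7)(3 6 9)| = 6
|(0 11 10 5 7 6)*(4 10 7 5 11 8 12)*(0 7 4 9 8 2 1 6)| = 15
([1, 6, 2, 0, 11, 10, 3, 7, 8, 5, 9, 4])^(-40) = [0, 1, 2, 3, 4, 9, 6, 7, 8, 10, 5, 11]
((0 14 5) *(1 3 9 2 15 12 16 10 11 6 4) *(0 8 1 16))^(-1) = (0 12 15 2 9 3 1 8 5 14)(4 6 11 10 16)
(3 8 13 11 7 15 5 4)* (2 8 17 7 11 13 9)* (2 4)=[0, 1, 8, 17, 3, 2, 6, 15, 9, 4, 10, 11, 12, 13, 14, 5, 16, 7]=(2 8 9 4 3 17 7 15 5)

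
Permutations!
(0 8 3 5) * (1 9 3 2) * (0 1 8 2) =(0 2 8)(1 9 3 5) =[2, 9, 8, 5, 4, 1, 6, 7, 0, 3]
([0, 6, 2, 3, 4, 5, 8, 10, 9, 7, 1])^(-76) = [0, 8, 2, 3, 4, 5, 9, 1, 7, 10, 6]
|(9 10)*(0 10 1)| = |(0 10 9 1)| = 4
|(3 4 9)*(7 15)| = |(3 4 9)(7 15)| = 6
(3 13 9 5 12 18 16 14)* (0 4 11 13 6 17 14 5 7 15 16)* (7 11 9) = (0 4 9 11 13 7 15 16 5 12 18)(3 6 17 14) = [4, 1, 2, 6, 9, 12, 17, 15, 8, 11, 10, 13, 18, 7, 3, 16, 5, 14, 0]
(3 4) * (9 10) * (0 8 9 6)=(0 8 9 10 6)(3 4)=[8, 1, 2, 4, 3, 5, 0, 7, 9, 10, 6]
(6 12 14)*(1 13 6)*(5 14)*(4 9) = (1 13 6 12 5 14)(4 9) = [0, 13, 2, 3, 9, 14, 12, 7, 8, 4, 10, 11, 5, 6, 1]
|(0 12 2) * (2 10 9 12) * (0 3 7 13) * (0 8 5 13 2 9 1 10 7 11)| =42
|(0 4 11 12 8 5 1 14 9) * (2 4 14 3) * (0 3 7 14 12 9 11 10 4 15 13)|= 26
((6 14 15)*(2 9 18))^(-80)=((2 9 18)(6 14 15))^(-80)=(2 9 18)(6 14 15)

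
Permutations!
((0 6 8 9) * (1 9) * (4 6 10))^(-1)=(0 9 1 8 6 4 10)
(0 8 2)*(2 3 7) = (0 8 3 7 2) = [8, 1, 0, 7, 4, 5, 6, 2, 3]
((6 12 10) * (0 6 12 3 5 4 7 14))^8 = ((0 6 3 5 4 7 14)(10 12))^8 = (0 6 3 5 4 7 14)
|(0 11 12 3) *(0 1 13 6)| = 7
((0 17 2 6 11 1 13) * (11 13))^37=((0 17 2 6 13)(1 11))^37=(0 2 13 17 6)(1 11)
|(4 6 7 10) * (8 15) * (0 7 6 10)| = 2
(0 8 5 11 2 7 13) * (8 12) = (0 12 8 5 11 2 7 13) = [12, 1, 7, 3, 4, 11, 6, 13, 5, 9, 10, 2, 8, 0]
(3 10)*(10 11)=(3 11 10)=[0, 1, 2, 11, 4, 5, 6, 7, 8, 9, 3, 10]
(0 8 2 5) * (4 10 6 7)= (0 8 2 5)(4 10 6 7)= [8, 1, 5, 3, 10, 0, 7, 4, 2, 9, 6]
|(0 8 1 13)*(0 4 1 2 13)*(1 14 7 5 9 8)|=|(0 1)(2 13 4 14 7 5 9 8)|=8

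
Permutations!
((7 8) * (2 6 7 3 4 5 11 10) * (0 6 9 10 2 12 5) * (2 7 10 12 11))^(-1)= (0 4 3 8 7 11 10 6)(2 5 12 9)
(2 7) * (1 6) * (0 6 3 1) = (0 6)(1 3)(2 7) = [6, 3, 7, 1, 4, 5, 0, 2]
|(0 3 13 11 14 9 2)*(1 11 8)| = |(0 3 13 8 1 11 14 9 2)| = 9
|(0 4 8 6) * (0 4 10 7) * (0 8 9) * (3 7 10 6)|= 12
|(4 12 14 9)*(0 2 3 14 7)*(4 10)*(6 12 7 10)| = |(0 2 3 14 9 6 12 10 4 7)| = 10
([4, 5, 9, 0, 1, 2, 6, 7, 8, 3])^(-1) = [3, 4, 5, 9, 0, 1, 6, 7, 8, 2]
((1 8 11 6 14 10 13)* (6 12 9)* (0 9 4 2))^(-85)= ((0 9 6 14 10 13 1 8 11 12 4 2))^(-85)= (0 2 4 12 11 8 1 13 10 14 6 9)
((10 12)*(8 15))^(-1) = (8 15)(10 12)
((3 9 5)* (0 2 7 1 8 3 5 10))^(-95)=((0 2 7 1 8 3 9 10))^(-95)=(0 2 7 1 8 3 9 10)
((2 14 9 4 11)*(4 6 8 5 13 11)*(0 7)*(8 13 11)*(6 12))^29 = (0 7)(2 9 6 8 11 14 12 13 5)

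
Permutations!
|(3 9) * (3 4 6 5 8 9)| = 5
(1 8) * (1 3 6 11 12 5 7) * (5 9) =(1 8 3 6 11 12 9 5 7) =[0, 8, 2, 6, 4, 7, 11, 1, 3, 5, 10, 12, 9]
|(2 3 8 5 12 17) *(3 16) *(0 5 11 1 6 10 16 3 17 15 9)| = |(0 5 12 15 9)(1 6 10 16 17 2 3 8 11)| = 45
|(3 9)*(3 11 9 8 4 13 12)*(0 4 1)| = 14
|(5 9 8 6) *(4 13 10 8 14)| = 8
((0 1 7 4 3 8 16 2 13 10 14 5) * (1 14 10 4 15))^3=(2 3)(4 16)(8 13)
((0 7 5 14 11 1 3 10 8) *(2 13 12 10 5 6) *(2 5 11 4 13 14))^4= (0 2 12 7 14 10 6 4 8 5 13)(1 3 11)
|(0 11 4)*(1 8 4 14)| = |(0 11 14 1 8 4)| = 6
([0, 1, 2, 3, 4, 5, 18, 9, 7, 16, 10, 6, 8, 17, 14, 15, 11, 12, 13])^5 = [0, 1, 2, 3, 4, 5, 8, 18, 6, 13, 10, 12, 11, 9, 14, 15, 17, 16, 7]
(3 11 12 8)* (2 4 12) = (2 4 12 8 3 11) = [0, 1, 4, 11, 12, 5, 6, 7, 3, 9, 10, 2, 8]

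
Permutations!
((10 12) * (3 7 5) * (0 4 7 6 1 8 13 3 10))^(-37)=((0 4 7 5 10 12)(1 8 13 3 6))^(-37)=(0 12 10 5 7 4)(1 3 8 6 13)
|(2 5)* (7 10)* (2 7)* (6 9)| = 4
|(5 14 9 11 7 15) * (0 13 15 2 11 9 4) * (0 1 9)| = 24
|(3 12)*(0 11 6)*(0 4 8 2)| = |(0 11 6 4 8 2)(3 12)| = 6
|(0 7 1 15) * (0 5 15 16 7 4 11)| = |(0 4 11)(1 16 7)(5 15)| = 6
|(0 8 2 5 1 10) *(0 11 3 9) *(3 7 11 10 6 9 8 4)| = 18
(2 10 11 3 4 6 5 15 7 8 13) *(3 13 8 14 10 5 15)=(2 5 3 4 6 15 7 14 10 11 13)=[0, 1, 5, 4, 6, 3, 15, 14, 8, 9, 11, 13, 12, 2, 10, 7]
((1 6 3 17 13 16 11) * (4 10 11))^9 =(17)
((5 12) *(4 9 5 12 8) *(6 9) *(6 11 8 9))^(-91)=((12)(4 11 8)(5 9))^(-91)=(12)(4 8 11)(5 9)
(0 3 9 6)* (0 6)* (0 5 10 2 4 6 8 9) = (0 3)(2 4 6 8 9 5 10) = [3, 1, 4, 0, 6, 10, 8, 7, 9, 5, 2]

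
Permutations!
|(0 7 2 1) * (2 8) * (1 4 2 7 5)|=|(0 5 1)(2 4)(7 8)|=6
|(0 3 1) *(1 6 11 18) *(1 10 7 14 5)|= 10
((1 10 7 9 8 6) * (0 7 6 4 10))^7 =(0 1 6 10 4 8 9 7)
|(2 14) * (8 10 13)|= |(2 14)(8 10 13)|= 6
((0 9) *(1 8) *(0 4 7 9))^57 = (9)(1 8)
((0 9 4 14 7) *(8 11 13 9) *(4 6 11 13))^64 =((0 8 13 9 6 11 4 14 7))^64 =(0 8 13 9 6 11 4 14 7)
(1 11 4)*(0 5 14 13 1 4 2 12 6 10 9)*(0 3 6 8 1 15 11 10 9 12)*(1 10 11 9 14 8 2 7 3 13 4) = [5, 11, 0, 6, 1, 8, 14, 3, 10, 13, 12, 7, 2, 15, 4, 9] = (0 5 8 10 12 2)(1 11 7 3 6 14 4)(9 13 15)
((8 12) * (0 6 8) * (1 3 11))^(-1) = ((0 6 8 12)(1 3 11))^(-1) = (0 12 8 6)(1 11 3)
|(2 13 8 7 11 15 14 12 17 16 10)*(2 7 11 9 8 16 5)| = |(2 13 16 10 7 9 8 11 15 14 12 17 5)| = 13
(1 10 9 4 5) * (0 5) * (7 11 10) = [5, 7, 2, 3, 0, 1, 6, 11, 8, 4, 9, 10] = (0 5 1 7 11 10 9 4)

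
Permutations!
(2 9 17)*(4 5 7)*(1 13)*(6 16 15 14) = (1 13)(2 9 17)(4 5 7)(6 16 15 14) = [0, 13, 9, 3, 5, 7, 16, 4, 8, 17, 10, 11, 12, 1, 6, 14, 15, 2]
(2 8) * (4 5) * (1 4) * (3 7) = (1 4 5)(2 8)(3 7) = [0, 4, 8, 7, 5, 1, 6, 3, 2]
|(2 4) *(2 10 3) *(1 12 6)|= |(1 12 6)(2 4 10 3)|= 12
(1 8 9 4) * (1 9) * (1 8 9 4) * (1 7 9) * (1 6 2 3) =(1 6 2 3)(7 9) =[0, 6, 3, 1, 4, 5, 2, 9, 8, 7]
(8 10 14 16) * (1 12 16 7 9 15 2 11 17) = (1 12 16 8 10 14 7 9 15 2 11 17) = [0, 12, 11, 3, 4, 5, 6, 9, 10, 15, 14, 17, 16, 13, 7, 2, 8, 1]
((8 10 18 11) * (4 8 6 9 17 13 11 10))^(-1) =((4 8)(6 9 17 13 11)(10 18))^(-1) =(4 8)(6 11 13 17 9)(10 18)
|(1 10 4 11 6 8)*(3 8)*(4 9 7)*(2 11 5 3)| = 24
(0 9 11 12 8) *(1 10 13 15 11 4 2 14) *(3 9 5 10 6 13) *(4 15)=(0 5 10 3 9 15 11 12 8)(1 6 13 4 2 14)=[5, 6, 14, 9, 2, 10, 13, 7, 0, 15, 3, 12, 8, 4, 1, 11]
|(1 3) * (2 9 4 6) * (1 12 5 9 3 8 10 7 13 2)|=|(1 8 10 7 13 2 3 12 5 9 4 6)|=12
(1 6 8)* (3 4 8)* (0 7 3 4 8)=[7, 6, 2, 8, 0, 5, 4, 3, 1]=(0 7 3 8 1 6 4)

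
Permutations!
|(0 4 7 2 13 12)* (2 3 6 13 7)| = |(0 4 2 7 3 6 13 12)| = 8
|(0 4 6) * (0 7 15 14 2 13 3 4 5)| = 8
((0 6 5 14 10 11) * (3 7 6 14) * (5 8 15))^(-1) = ((0 14 10 11)(3 7 6 8 15 5))^(-1) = (0 11 10 14)(3 5 15 8 6 7)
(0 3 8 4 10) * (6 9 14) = (0 3 8 4 10)(6 9 14) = [3, 1, 2, 8, 10, 5, 9, 7, 4, 14, 0, 11, 12, 13, 6]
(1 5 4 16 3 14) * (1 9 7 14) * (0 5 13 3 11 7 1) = (0 5 4 16 11 7 14 9 1 13 3) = [5, 13, 2, 0, 16, 4, 6, 14, 8, 1, 10, 7, 12, 3, 9, 15, 11]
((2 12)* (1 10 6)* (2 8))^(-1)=(1 6 10)(2 8 12)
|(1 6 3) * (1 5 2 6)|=|(2 6 3 5)|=4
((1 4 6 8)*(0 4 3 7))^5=((0 4 6 8 1 3 7))^5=(0 3 8 4 7 1 6)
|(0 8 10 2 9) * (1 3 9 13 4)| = |(0 8 10 2 13 4 1 3 9)| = 9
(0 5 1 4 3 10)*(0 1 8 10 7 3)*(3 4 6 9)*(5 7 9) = (0 7 4)(1 6 5 8 10)(3 9) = [7, 6, 2, 9, 0, 8, 5, 4, 10, 3, 1]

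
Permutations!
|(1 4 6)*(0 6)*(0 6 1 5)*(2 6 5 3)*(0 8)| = |(0 1 4 5 8)(2 6 3)| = 15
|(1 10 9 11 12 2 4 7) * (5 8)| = 8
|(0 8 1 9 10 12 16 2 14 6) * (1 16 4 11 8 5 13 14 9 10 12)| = |(0 5 13 14 6)(1 10)(2 9 12 4 11 8 16)| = 70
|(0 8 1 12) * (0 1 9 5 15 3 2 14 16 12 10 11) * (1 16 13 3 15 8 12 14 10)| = |(0 12 16 14 13 3 2 10 11)(5 8 9)| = 9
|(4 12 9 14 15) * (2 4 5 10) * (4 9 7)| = |(2 9 14 15 5 10)(4 12 7)| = 6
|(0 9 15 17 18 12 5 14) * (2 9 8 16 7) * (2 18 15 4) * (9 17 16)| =|(0 8 9 4 2 17 15 16 7 18 12 5 14)| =13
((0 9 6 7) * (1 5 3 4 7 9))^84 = (9)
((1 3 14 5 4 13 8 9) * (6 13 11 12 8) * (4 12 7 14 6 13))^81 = (1 11 12 3 7 8 6 14 9 4 5) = ((1 3 6 4 11 7 14 5 12 8 9))^81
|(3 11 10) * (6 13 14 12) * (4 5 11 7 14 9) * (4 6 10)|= 15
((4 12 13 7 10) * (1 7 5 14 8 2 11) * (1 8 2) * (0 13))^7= (0 1 5 10 2 12 8 13 7 14 4 11)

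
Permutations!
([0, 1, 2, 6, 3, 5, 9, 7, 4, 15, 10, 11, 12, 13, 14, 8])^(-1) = [0, 1, 2, 4, 8, 5, 3, 7, 15, 6, 10, 11, 12, 13, 14, 9]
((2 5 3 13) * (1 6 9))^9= (2 5 3 13)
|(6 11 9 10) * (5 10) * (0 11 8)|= |(0 11 9 5 10 6 8)|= 7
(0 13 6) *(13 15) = [15, 1, 2, 3, 4, 5, 0, 7, 8, 9, 10, 11, 12, 6, 14, 13] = (0 15 13 6)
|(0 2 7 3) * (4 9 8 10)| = 4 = |(0 2 7 3)(4 9 8 10)|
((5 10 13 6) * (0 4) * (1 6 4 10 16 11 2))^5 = (0 10 13 4)(1 2 11 16 5 6)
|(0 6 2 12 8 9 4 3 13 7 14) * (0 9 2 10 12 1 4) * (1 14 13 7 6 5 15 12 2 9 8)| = 15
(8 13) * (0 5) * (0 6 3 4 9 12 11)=(0 5 6 3 4 9 12 11)(8 13)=[5, 1, 2, 4, 9, 6, 3, 7, 13, 12, 10, 0, 11, 8]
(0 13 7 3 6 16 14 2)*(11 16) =(0 13 7 3 6 11 16 14 2) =[13, 1, 0, 6, 4, 5, 11, 3, 8, 9, 10, 16, 12, 7, 2, 15, 14]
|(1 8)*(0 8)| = |(0 8 1)| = 3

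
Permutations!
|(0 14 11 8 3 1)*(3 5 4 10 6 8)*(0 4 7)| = |(0 14 11 3 1 4 10 6 8 5 7)| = 11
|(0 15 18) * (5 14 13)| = |(0 15 18)(5 14 13)| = 3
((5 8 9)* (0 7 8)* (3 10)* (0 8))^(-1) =((0 7)(3 10)(5 8 9))^(-1) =(0 7)(3 10)(5 9 8)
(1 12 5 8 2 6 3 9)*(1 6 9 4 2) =(1 12 5 8)(2 9 6 3 4) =[0, 12, 9, 4, 2, 8, 3, 7, 1, 6, 10, 11, 5]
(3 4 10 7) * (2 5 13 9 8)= (2 5 13 9 8)(3 4 10 7)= [0, 1, 5, 4, 10, 13, 6, 3, 2, 8, 7, 11, 12, 9]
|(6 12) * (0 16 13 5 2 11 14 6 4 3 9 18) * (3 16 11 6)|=42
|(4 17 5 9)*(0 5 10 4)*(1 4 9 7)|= |(0 5 7 1 4 17 10 9)|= 8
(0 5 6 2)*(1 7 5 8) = (0 8 1 7 5 6 2) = [8, 7, 0, 3, 4, 6, 2, 5, 1]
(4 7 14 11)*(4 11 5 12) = [0, 1, 2, 3, 7, 12, 6, 14, 8, 9, 10, 11, 4, 13, 5] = (4 7 14 5 12)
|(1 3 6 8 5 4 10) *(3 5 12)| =4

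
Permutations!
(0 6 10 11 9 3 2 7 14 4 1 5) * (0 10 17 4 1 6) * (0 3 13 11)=(0 3 2 7 14 1 5 10)(4 6 17)(9 13 11)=[3, 5, 7, 2, 6, 10, 17, 14, 8, 13, 0, 9, 12, 11, 1, 15, 16, 4]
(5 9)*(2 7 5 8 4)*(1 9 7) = [0, 9, 1, 3, 2, 7, 6, 5, 4, 8] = (1 9 8 4 2)(5 7)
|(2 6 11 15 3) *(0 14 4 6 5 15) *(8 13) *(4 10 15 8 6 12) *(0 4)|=|(0 14 10 15 3 2 5 8 13 6 11 4 12)|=13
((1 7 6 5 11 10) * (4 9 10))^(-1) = (1 10 9 4 11 5 6 7)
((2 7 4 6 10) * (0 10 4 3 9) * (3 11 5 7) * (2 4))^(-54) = (11)(0 4 2 9 10 6 3)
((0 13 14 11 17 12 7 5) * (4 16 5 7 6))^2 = ((0 13 14 11 17 12 6 4 16 5))^2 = (0 14 17 6 16)(4 5 13 11 12)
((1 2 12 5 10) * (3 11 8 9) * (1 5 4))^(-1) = (1 4 12 2)(3 9 8 11)(5 10)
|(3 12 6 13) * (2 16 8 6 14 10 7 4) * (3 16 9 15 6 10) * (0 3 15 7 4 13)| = 24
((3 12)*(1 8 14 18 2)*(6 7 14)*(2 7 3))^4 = (1 12 6)(2 3 8)(7 14 18)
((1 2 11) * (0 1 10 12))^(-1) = ((0 1 2 11 10 12))^(-1) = (0 12 10 11 2 1)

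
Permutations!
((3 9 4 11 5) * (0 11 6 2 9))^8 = (11)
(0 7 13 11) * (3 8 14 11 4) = [7, 1, 2, 8, 3, 5, 6, 13, 14, 9, 10, 0, 12, 4, 11] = (0 7 13 4 3 8 14 11)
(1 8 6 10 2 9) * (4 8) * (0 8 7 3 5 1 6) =(0 8)(1 4 7 3 5)(2 9 6 10) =[8, 4, 9, 5, 7, 1, 10, 3, 0, 6, 2]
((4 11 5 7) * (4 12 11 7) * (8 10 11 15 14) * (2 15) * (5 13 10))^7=(2 12 7 4 5 8 14 15)(10 11 13)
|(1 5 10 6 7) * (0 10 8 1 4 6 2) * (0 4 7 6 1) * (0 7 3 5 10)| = 4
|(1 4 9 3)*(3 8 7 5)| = 7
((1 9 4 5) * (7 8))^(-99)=(1 9 4 5)(7 8)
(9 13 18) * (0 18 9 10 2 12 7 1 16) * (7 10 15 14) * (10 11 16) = [18, 10, 12, 3, 4, 5, 6, 1, 8, 13, 2, 16, 11, 9, 7, 14, 0, 17, 15] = (0 18 15 14 7 1 10 2 12 11 16)(9 13)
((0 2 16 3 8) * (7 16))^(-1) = (0 8 3 16 7 2)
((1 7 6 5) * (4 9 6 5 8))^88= ((1 7 5)(4 9 6 8))^88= (9)(1 7 5)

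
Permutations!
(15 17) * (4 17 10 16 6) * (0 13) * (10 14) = [13, 1, 2, 3, 17, 5, 4, 7, 8, 9, 16, 11, 12, 0, 10, 14, 6, 15] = (0 13)(4 17 15 14 10 16 6)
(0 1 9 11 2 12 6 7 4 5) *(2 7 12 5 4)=(0 1 9 11 7 2 5)(6 12)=[1, 9, 5, 3, 4, 0, 12, 2, 8, 11, 10, 7, 6]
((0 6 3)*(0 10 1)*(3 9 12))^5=(0 10 12 6 1 3 9)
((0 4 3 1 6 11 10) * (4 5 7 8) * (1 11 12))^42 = ((0 5 7 8 4 3 11 10)(1 6 12))^42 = (12)(0 7 4 11)(3 10 5 8)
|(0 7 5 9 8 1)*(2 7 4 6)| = 9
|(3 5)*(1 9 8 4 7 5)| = 7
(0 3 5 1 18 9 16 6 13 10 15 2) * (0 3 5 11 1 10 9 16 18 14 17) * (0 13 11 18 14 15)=(0 5 10)(1 15 2 3 18 16 6 11)(9 14 17 13)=[5, 15, 3, 18, 4, 10, 11, 7, 8, 14, 0, 1, 12, 9, 17, 2, 6, 13, 16]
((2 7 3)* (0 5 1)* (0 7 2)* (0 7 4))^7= ((0 5 1 4)(3 7))^7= (0 4 1 5)(3 7)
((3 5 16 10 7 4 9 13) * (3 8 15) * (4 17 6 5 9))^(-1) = (3 15 8 13 9)(5 6 17 7 10 16)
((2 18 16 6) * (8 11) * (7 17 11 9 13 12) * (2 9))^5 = ((2 18 16 6 9 13 12 7 17 11 8))^5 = (2 13 8 9 11 6 17 16 7 18 12)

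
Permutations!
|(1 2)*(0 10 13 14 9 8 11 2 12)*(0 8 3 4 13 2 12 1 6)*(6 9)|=|(0 10 2 9 3 4 13 14 6)(8 11 12)|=9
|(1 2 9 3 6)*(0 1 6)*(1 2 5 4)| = |(0 2 9 3)(1 5 4)| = 12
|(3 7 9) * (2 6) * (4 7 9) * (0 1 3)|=4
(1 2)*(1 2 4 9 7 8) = (1 4 9 7 8) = [0, 4, 2, 3, 9, 5, 6, 8, 1, 7]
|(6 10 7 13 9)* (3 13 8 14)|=8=|(3 13 9 6 10 7 8 14)|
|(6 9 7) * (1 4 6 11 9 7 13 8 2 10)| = |(1 4 6 7 11 9 13 8 2 10)| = 10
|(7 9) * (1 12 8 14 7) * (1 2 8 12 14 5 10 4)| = |(1 14 7 9 2 8 5 10 4)| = 9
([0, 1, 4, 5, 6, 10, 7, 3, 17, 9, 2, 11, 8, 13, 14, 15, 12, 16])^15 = (2 4 6 7 3 5 10)(8 12 16 17)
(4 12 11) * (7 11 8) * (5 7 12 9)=(4 9 5 7 11)(8 12)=[0, 1, 2, 3, 9, 7, 6, 11, 12, 5, 10, 4, 8]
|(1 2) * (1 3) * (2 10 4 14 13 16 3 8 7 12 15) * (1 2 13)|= |(1 10 4 14)(2 8 7 12 15 13 16 3)|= 8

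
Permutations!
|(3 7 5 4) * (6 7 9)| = 6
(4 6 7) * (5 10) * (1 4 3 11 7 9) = [0, 4, 2, 11, 6, 10, 9, 3, 8, 1, 5, 7] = (1 4 6 9)(3 11 7)(5 10)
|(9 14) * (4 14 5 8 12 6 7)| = 8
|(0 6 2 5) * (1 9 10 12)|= 4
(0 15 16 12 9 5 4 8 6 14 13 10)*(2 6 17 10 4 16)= [15, 1, 6, 3, 8, 16, 14, 7, 17, 5, 0, 11, 9, 4, 13, 2, 12, 10]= (0 15 2 6 14 13 4 8 17 10)(5 16 12 9)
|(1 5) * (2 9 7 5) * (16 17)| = |(1 2 9 7 5)(16 17)| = 10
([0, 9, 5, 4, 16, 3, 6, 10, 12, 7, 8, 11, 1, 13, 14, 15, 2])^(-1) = (1 12 8 10 7 9)(2 16 4 3 5)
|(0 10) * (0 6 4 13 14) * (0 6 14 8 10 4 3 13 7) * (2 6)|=21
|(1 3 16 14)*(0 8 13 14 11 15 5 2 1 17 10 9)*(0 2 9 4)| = |(0 8 13 14 17 10 4)(1 3 16 11 15 5 9 2)| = 56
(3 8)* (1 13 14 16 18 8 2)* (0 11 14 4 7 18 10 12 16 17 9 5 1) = [11, 13, 0, 2, 7, 1, 6, 18, 3, 5, 12, 14, 16, 4, 17, 15, 10, 9, 8] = (0 11 14 17 9 5 1 13 4 7 18 8 3 2)(10 12 16)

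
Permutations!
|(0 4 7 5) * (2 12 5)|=|(0 4 7 2 12 5)|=6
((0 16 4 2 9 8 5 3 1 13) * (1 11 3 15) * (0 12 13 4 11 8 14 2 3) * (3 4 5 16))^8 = (0 16 3 11 8)(1 15 5)(2 14 9)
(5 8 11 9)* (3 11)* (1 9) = (1 9 5 8 3 11) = [0, 9, 2, 11, 4, 8, 6, 7, 3, 5, 10, 1]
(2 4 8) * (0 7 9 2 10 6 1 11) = [7, 11, 4, 3, 8, 5, 1, 9, 10, 2, 6, 0] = (0 7 9 2 4 8 10 6 1 11)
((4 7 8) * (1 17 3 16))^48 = (17)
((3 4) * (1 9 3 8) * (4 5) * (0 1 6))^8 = ((0 1 9 3 5 4 8 6))^8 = (9)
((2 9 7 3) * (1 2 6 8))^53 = (1 3 2 6 9 8 7)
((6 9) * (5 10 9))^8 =(10)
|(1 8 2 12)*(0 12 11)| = |(0 12 1 8 2 11)| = 6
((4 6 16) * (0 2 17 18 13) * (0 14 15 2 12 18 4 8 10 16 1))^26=((0 12 18 13 14 15 2 17 4 6 1)(8 10 16))^26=(0 14 4 12 15 6 18 2 1 13 17)(8 16 10)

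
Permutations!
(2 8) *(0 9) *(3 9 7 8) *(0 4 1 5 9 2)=(0 7 8)(1 5 9 4)(2 3)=[7, 5, 3, 2, 1, 9, 6, 8, 0, 4]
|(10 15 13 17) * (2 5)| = 4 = |(2 5)(10 15 13 17)|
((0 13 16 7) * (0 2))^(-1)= (0 2 7 16 13)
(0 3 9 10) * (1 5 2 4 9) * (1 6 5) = [3, 1, 4, 6, 9, 2, 5, 7, 8, 10, 0] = (0 3 6 5 2 4 9 10)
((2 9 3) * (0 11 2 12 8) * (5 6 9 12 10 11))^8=(0 12 11 3 6)(2 10 9 5 8)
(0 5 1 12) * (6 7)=(0 5 1 12)(6 7)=[5, 12, 2, 3, 4, 1, 7, 6, 8, 9, 10, 11, 0]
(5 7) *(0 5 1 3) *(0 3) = [5, 0, 2, 3, 4, 7, 6, 1] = (0 5 7 1)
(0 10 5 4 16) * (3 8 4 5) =[10, 1, 2, 8, 16, 5, 6, 7, 4, 9, 3, 11, 12, 13, 14, 15, 0] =(0 10 3 8 4 16)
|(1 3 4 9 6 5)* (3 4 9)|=6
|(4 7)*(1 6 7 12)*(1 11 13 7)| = 10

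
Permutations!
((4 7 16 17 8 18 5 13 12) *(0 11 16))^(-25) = (0 12 18 16 7 13 8 11 4 5 17)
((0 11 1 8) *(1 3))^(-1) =((0 11 3 1 8))^(-1) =(0 8 1 3 11)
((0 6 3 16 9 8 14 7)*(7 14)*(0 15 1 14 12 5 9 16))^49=(16)(0 6 3)(1 14 12 5 9 8 7 15)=((16)(0 6 3)(1 14 12 5 9 8 7 15))^49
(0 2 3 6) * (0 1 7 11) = [2, 7, 3, 6, 4, 5, 1, 11, 8, 9, 10, 0] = (0 2 3 6 1 7 11)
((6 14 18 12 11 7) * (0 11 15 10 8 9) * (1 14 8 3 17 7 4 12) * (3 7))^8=((0 11 4 12 15 10 7 6 8 9)(1 14 18)(3 17))^8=(0 8 7 15 4)(1 18 14)(6 10 12 11 9)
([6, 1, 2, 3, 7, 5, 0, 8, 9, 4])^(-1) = (0 6)(4 9 8 7)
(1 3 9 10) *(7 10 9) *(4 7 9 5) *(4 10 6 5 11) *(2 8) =(1 3 9 11 4 7 6 5 10)(2 8) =[0, 3, 8, 9, 7, 10, 5, 6, 2, 11, 1, 4]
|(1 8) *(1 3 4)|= |(1 8 3 4)|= 4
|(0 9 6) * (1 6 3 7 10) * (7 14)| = |(0 9 3 14 7 10 1 6)| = 8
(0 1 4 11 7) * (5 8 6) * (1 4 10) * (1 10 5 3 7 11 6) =(11)(0 4 6 3 7)(1 5 8) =[4, 5, 2, 7, 6, 8, 3, 0, 1, 9, 10, 11]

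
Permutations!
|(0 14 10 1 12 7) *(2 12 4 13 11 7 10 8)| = 11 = |(0 14 8 2 12 10 1 4 13 11 7)|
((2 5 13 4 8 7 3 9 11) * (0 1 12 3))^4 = ((0 1 12 3 9 11 2 5 13 4 8 7))^4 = (0 9 13)(1 11 4)(2 8 12)(3 5 7)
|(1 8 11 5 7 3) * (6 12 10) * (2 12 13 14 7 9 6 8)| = 13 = |(1 2 12 10 8 11 5 9 6 13 14 7 3)|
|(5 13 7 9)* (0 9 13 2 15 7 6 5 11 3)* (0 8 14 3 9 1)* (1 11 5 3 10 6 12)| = 10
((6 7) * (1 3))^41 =(1 3)(6 7)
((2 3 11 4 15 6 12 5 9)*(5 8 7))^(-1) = (2 9 5 7 8 12 6 15 4 11 3)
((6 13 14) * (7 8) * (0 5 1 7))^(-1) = ((0 5 1 7 8)(6 13 14))^(-1) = (0 8 7 1 5)(6 14 13)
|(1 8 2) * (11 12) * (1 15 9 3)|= |(1 8 2 15 9 3)(11 12)|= 6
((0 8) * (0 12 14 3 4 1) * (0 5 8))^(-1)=((1 5 8 12 14 3 4))^(-1)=(1 4 3 14 12 8 5)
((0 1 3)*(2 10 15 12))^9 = (2 10 15 12)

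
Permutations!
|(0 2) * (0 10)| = |(0 2 10)| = 3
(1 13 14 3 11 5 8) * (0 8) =(0 8 1 13 14 3 11 5) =[8, 13, 2, 11, 4, 0, 6, 7, 1, 9, 10, 5, 12, 14, 3]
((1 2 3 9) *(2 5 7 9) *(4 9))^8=(1 4 5 9 7)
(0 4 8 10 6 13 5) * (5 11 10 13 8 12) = (0 4 12 5)(6 8 13 11 10) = [4, 1, 2, 3, 12, 0, 8, 7, 13, 9, 6, 10, 5, 11]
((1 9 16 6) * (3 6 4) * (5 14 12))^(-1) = (1 6 3 4 16 9)(5 12 14)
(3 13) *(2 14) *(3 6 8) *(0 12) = [12, 1, 14, 13, 4, 5, 8, 7, 3, 9, 10, 11, 0, 6, 2] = (0 12)(2 14)(3 13 6 8)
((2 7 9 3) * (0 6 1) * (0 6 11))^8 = (11)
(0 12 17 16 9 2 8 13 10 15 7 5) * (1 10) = [12, 10, 8, 3, 4, 0, 6, 5, 13, 2, 15, 11, 17, 1, 14, 7, 9, 16] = (0 12 17 16 9 2 8 13 1 10 15 7 5)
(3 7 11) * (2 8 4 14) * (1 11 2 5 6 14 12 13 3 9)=(1 11 9)(2 8 4 12 13 3 7)(5 6 14)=[0, 11, 8, 7, 12, 6, 14, 2, 4, 1, 10, 9, 13, 3, 5]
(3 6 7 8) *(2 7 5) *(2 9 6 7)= [0, 1, 2, 7, 4, 9, 5, 8, 3, 6]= (3 7 8)(5 9 6)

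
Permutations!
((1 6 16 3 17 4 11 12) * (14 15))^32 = ((1 6 16 3 17 4 11 12)(14 15))^32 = (17)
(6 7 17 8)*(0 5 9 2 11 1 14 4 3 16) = [5, 14, 11, 16, 3, 9, 7, 17, 6, 2, 10, 1, 12, 13, 4, 15, 0, 8] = (0 5 9 2 11 1 14 4 3 16)(6 7 17 8)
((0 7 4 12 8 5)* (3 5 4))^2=(0 3)(4 8 12)(5 7)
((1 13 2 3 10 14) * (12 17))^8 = ((1 13 2 3 10 14)(12 17))^8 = (17)(1 2 10)(3 14 13)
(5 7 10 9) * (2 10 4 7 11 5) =[0, 1, 10, 3, 7, 11, 6, 4, 8, 2, 9, 5] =(2 10 9)(4 7)(5 11)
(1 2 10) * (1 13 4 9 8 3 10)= (1 2)(3 10 13 4 9 8)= [0, 2, 1, 10, 9, 5, 6, 7, 3, 8, 13, 11, 12, 4]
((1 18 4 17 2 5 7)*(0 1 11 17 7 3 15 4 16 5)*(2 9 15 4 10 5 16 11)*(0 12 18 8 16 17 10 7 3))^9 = ((0 1 8 16 17 9 15 7 2 12 18 11 10 5)(3 4))^9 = (0 12 17 5 2 16 10 7 8 11 15 1 18 9)(3 4)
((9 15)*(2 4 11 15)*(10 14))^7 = ((2 4 11 15 9)(10 14))^7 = (2 11 9 4 15)(10 14)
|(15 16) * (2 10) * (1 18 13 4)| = |(1 18 13 4)(2 10)(15 16)| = 4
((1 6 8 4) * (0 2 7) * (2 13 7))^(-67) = (0 7 13)(1 6 8 4)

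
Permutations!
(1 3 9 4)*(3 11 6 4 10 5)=(1 11 6 4)(3 9 10 5)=[0, 11, 2, 9, 1, 3, 4, 7, 8, 10, 5, 6]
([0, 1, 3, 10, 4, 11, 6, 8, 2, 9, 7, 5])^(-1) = [0, 1, 8, 2, 4, 11, 6, 10, 7, 9, 3, 5]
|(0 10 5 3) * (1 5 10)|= 4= |(10)(0 1 5 3)|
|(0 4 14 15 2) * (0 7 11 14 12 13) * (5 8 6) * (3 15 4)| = 30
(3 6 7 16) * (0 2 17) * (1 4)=(0 2 17)(1 4)(3 6 7 16)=[2, 4, 17, 6, 1, 5, 7, 16, 8, 9, 10, 11, 12, 13, 14, 15, 3, 0]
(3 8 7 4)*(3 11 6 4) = (3 8 7)(4 11 6) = [0, 1, 2, 8, 11, 5, 4, 3, 7, 9, 10, 6]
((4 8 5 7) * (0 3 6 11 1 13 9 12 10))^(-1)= ((0 3 6 11 1 13 9 12 10)(4 8 5 7))^(-1)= (0 10 12 9 13 1 11 6 3)(4 7 5 8)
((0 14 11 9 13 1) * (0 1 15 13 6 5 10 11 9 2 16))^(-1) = ((0 14 9 6 5 10 11 2 16)(13 15))^(-1) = (0 16 2 11 10 5 6 9 14)(13 15)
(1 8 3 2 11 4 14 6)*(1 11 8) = (2 8 3)(4 14 6 11) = [0, 1, 8, 2, 14, 5, 11, 7, 3, 9, 10, 4, 12, 13, 6]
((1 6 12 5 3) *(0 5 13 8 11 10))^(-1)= ((0 5 3 1 6 12 13 8 11 10))^(-1)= (0 10 11 8 13 12 6 1 3 5)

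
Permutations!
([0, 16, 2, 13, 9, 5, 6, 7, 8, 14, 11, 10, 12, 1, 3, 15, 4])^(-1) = (1 13 3 14 9 4 16)(10 11)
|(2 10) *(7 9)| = |(2 10)(7 9)| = 2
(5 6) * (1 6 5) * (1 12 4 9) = (1 6 12 4 9) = [0, 6, 2, 3, 9, 5, 12, 7, 8, 1, 10, 11, 4]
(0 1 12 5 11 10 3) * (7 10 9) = [1, 12, 2, 0, 4, 11, 6, 10, 8, 7, 3, 9, 5] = (0 1 12 5 11 9 7 10 3)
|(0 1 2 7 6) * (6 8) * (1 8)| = |(0 8 6)(1 2 7)| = 3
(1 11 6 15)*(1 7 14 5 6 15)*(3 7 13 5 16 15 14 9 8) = (1 11 14 16 15 13 5 6)(3 7 9 8) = [0, 11, 2, 7, 4, 6, 1, 9, 3, 8, 10, 14, 12, 5, 16, 13, 15]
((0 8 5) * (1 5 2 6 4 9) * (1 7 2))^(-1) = (0 5 1 8)(2 7 9 4 6)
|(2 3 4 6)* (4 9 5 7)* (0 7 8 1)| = |(0 7 4 6 2 3 9 5 8 1)| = 10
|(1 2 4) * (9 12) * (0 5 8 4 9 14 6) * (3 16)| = 10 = |(0 5 8 4 1 2 9 12 14 6)(3 16)|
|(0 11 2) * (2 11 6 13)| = 4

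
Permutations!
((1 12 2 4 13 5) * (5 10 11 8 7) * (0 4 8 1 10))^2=((0 4 13)(1 12 2 8 7 5 10 11))^2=(0 13 4)(1 2 7 10)(5 11 12 8)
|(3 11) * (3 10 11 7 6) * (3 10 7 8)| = 4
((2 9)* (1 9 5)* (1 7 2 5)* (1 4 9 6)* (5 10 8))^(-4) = ((1 6)(2 4 9 10 8 5 7))^(-4) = (2 10 7 9 5 4 8)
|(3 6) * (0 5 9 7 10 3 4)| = |(0 5 9 7 10 3 6 4)| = 8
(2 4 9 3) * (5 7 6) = (2 4 9 3)(5 7 6) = [0, 1, 4, 2, 9, 7, 5, 6, 8, 3]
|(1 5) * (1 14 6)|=4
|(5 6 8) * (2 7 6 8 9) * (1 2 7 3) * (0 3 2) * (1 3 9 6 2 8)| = |(0 9 7 2 8 5 1)| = 7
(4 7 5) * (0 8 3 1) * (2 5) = (0 8 3 1)(2 5 4 7) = [8, 0, 5, 1, 7, 4, 6, 2, 3]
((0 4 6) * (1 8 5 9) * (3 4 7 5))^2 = (0 5 1 3 6 7 9 8 4)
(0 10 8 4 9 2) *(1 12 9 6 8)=[10, 12, 0, 3, 6, 5, 8, 7, 4, 2, 1, 11, 9]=(0 10 1 12 9 2)(4 6 8)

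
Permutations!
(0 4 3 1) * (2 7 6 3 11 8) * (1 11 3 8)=(0 4 3 11 1)(2 7 6 8)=[4, 0, 7, 11, 3, 5, 8, 6, 2, 9, 10, 1]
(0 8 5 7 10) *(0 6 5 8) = [0, 1, 2, 3, 4, 7, 5, 10, 8, 9, 6] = (5 7 10 6)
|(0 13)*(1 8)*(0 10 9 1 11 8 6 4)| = |(0 13 10 9 1 6 4)(8 11)| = 14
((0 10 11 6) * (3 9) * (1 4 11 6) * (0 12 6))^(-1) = ((0 10)(1 4 11)(3 9)(6 12))^(-1) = (0 10)(1 11 4)(3 9)(6 12)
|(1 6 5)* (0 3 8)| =3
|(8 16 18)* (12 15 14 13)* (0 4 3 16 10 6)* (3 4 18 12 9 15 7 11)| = 20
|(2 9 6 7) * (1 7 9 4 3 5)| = 6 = |(1 7 2 4 3 5)(6 9)|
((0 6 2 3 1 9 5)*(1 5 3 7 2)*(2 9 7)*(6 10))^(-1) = ((0 10 6 1 7 9 3 5))^(-1) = (0 5 3 9 7 1 6 10)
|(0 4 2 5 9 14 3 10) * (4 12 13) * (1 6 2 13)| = 10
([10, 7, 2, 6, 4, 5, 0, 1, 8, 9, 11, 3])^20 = (11)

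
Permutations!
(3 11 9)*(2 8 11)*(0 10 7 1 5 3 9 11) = (11)(0 10 7 1 5 3 2 8) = [10, 5, 8, 2, 4, 3, 6, 1, 0, 9, 7, 11]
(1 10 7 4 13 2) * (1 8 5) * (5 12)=[0, 10, 8, 3, 13, 1, 6, 4, 12, 9, 7, 11, 5, 2]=(1 10 7 4 13 2 8 12 5)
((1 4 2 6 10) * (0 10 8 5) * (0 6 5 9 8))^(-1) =((0 10 1 4 2 5 6)(8 9))^(-1) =(0 6 5 2 4 1 10)(8 9)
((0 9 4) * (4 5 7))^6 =((0 9 5 7 4))^6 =(0 9 5 7 4)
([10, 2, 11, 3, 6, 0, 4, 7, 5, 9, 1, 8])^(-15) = (0 5 8 11 2 1 10)(4 6)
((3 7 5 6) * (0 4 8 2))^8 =((0 4 8 2)(3 7 5 6))^8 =(8)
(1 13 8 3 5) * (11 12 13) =[0, 11, 2, 5, 4, 1, 6, 7, 3, 9, 10, 12, 13, 8] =(1 11 12 13 8 3 5)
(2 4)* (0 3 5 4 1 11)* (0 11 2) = [3, 2, 1, 5, 0, 4, 6, 7, 8, 9, 10, 11] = (11)(0 3 5 4)(1 2)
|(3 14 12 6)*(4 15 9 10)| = 4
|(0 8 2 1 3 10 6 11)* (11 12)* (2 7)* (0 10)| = 12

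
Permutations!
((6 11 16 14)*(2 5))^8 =((2 5)(6 11 16 14))^8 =(16)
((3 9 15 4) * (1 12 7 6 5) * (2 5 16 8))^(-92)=((1 12 7 6 16 8 2 5)(3 9 15 4))^(-92)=(1 16)(2 7)(5 6)(8 12)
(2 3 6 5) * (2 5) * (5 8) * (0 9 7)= (0 9 7)(2 3 6)(5 8)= [9, 1, 3, 6, 4, 8, 2, 0, 5, 7]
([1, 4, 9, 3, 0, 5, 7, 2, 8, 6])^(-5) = [1, 4, 7, 3, 0, 5, 9, 6, 8, 2]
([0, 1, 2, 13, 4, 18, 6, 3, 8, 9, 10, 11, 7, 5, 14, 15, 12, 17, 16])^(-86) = [0, 1, 2, 12, 4, 3, 6, 16, 8, 9, 10, 11, 18, 7, 14, 15, 5, 17, 13]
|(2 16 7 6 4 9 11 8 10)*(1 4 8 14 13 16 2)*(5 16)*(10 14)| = 35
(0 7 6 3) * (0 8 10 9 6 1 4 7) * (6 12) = (1 4 7)(3 8 10 9 12 6) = [0, 4, 2, 8, 7, 5, 3, 1, 10, 12, 9, 11, 6]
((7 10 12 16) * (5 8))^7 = (5 8)(7 16 12 10)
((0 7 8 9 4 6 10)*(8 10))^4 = (0 7 10)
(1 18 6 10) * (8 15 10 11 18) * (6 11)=(1 8 15 10)(11 18)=[0, 8, 2, 3, 4, 5, 6, 7, 15, 9, 1, 18, 12, 13, 14, 10, 16, 17, 11]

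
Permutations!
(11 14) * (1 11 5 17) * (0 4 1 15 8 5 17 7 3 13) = (0 4 1 11 14 17 15 8 5 7 3 13) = [4, 11, 2, 13, 1, 7, 6, 3, 5, 9, 10, 14, 12, 0, 17, 8, 16, 15]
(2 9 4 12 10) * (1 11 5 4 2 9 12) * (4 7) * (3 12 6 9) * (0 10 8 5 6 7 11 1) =[10, 1, 7, 12, 0, 11, 9, 4, 5, 2, 3, 6, 8] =(0 10 3 12 8 5 11 6 9 2 7 4)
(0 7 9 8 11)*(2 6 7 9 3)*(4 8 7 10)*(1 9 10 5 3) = (0 10 4 8 11)(1 9 7)(2 6 5 3) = [10, 9, 6, 2, 8, 3, 5, 1, 11, 7, 4, 0]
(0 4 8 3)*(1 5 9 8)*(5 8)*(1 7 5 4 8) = (0 8 3)(4 7 5 9) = [8, 1, 2, 0, 7, 9, 6, 5, 3, 4]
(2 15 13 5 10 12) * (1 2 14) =(1 2 15 13 5 10 12 14) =[0, 2, 15, 3, 4, 10, 6, 7, 8, 9, 12, 11, 14, 5, 1, 13]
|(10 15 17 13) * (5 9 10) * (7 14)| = 6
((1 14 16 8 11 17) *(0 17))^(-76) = ((0 17 1 14 16 8 11))^(-76) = (0 17 1 14 16 8 11)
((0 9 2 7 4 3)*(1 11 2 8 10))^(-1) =((0 9 8 10 1 11 2 7 4 3))^(-1) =(0 3 4 7 2 11 1 10 8 9)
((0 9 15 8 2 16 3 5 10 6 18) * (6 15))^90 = ((0 9 6 18)(2 16 3 5 10 15 8))^90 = (0 6)(2 8 15 10 5 3 16)(9 18)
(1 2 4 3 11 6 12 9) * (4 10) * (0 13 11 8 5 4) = (0 13 11 6 12 9 1 2 10)(3 8 5 4) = [13, 2, 10, 8, 3, 4, 12, 7, 5, 1, 0, 6, 9, 11]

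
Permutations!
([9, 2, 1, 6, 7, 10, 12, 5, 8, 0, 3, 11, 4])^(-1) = (0 9)(1 2)(3 10 5 7 4 12 6)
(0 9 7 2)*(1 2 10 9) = (0 1 2)(7 10 9) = [1, 2, 0, 3, 4, 5, 6, 10, 8, 7, 9]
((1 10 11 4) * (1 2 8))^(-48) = ((1 10 11 4 2 8))^(-48) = (11)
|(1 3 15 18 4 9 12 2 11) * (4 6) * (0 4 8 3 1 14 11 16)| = 30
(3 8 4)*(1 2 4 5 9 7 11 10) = (1 2 4 3 8 5 9 7 11 10) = [0, 2, 4, 8, 3, 9, 6, 11, 5, 7, 1, 10]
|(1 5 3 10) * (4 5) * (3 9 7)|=7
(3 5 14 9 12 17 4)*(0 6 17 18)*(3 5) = (0 6 17 4 5 14 9 12 18) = [6, 1, 2, 3, 5, 14, 17, 7, 8, 12, 10, 11, 18, 13, 9, 15, 16, 4, 0]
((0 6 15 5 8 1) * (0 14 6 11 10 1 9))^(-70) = (15)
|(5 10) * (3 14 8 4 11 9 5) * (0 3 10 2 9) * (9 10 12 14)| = |(0 3 9 5 2 10 12 14 8 4 11)| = 11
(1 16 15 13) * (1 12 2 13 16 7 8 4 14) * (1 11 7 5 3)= (1 5 3)(2 13 12)(4 14 11 7 8)(15 16)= [0, 5, 13, 1, 14, 3, 6, 8, 4, 9, 10, 7, 2, 12, 11, 16, 15]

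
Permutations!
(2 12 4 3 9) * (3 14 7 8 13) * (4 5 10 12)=(2 4 14 7 8 13 3 9)(5 10 12)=[0, 1, 4, 9, 14, 10, 6, 8, 13, 2, 12, 11, 5, 3, 7]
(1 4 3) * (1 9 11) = (1 4 3 9 11) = [0, 4, 2, 9, 3, 5, 6, 7, 8, 11, 10, 1]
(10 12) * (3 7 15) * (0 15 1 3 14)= [15, 3, 2, 7, 4, 5, 6, 1, 8, 9, 12, 11, 10, 13, 0, 14]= (0 15 14)(1 3 7)(10 12)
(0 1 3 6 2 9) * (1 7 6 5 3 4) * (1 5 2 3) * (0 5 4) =(0 7 6 3 2 9 5 1) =[7, 0, 9, 2, 4, 1, 3, 6, 8, 5]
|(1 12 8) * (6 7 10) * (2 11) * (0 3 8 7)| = 8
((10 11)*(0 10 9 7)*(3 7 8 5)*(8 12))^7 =(0 3 8 9 10 7 5 12 11)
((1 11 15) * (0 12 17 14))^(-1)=((0 12 17 14)(1 11 15))^(-1)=(0 14 17 12)(1 15 11)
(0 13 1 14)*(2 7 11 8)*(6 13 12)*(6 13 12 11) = (0 11 8 2 7 6 12 13 1 14) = [11, 14, 7, 3, 4, 5, 12, 6, 2, 9, 10, 8, 13, 1, 0]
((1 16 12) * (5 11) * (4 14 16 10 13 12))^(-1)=(1 12 13 10)(4 16 14)(5 11)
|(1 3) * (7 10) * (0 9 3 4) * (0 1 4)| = 10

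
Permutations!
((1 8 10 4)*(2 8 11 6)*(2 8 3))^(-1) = ((1 11 6 8 10 4)(2 3))^(-1) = (1 4 10 8 6 11)(2 3)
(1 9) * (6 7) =[0, 9, 2, 3, 4, 5, 7, 6, 8, 1] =(1 9)(6 7)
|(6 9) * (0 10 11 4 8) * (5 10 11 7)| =12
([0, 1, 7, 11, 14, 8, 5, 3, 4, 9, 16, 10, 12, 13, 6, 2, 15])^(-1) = (2 15 16 10 11 3 7)(4 8 5 6 14)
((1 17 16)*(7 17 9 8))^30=(17)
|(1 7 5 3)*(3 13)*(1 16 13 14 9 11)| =|(1 7 5 14 9 11)(3 16 13)| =6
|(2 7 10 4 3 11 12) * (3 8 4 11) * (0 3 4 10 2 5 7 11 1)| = 30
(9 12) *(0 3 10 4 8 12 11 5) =(0 3 10 4 8 12 9 11 5) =[3, 1, 2, 10, 8, 0, 6, 7, 12, 11, 4, 5, 9]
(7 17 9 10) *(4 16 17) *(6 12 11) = [0, 1, 2, 3, 16, 5, 12, 4, 8, 10, 7, 6, 11, 13, 14, 15, 17, 9] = (4 16 17 9 10 7)(6 12 11)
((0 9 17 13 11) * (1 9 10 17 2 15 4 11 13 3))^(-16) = (0 1 4 17 2)(3 15 10 9 11)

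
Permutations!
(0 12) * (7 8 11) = (0 12)(7 8 11) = [12, 1, 2, 3, 4, 5, 6, 8, 11, 9, 10, 7, 0]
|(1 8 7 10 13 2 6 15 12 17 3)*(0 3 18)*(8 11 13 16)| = 44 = |(0 3 1 11 13 2 6 15 12 17 18)(7 10 16 8)|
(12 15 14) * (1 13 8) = (1 13 8)(12 15 14) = [0, 13, 2, 3, 4, 5, 6, 7, 1, 9, 10, 11, 15, 8, 12, 14]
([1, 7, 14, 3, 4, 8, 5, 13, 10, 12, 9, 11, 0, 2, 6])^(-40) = [8, 10, 0, 3, 4, 13, 7, 9, 2, 6, 14, 11, 5, 12, 1]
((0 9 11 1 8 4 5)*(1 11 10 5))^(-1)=(11)(0 5 10 9)(1 4 8)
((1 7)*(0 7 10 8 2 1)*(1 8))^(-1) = (0 7)(1 10)(2 8)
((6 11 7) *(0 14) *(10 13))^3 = (0 14)(10 13)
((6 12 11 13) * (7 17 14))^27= (17)(6 13 11 12)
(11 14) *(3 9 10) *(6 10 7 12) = (3 9 7 12 6 10)(11 14) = [0, 1, 2, 9, 4, 5, 10, 12, 8, 7, 3, 14, 6, 13, 11]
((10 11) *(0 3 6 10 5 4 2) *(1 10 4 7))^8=(0 4 3 2 6)(1 5 10 7 11)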